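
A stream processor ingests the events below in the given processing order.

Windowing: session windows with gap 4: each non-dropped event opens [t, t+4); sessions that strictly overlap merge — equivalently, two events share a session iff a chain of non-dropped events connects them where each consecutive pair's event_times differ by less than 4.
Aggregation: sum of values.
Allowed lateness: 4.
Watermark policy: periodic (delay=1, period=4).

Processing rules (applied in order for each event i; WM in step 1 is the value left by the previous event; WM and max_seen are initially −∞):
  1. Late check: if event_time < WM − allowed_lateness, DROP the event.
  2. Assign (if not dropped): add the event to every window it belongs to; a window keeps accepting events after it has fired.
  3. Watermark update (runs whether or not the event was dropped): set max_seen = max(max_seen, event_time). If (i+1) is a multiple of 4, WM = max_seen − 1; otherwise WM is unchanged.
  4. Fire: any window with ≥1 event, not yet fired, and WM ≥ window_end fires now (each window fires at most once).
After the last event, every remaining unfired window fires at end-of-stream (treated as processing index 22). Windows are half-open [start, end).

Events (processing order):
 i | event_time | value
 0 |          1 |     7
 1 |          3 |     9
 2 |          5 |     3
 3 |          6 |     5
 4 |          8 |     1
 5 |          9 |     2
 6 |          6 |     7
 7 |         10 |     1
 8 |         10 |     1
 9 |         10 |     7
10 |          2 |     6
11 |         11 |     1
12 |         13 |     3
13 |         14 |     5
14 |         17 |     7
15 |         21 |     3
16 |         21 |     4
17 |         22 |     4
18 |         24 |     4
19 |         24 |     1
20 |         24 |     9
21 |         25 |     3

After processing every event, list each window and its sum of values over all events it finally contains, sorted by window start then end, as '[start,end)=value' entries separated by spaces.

[1,21)=59 [21,29)=28

i=0 t=1 v=7: → [1,5); WM=−∞
i=1 t=3 v=9: → [1,7); WM=−∞
i=2 t=5 v=3: → [1,9); WM=−∞
i=3 t=6 v=5: → [1,10); WM=5
i=4 t=8 v=1: → [1,12); WM=5
i=5 t=9 v=2: → [1,13); WM=5
i=6 t=6 v=7: → [1,13); WM=5
i=7 t=10 v=1: → [1,14); WM=9
i=8 t=10 v=1: → [1,14); WM=9
i=9 t=10 v=7: → [1,14); WM=9
i=10 t=2 v=6: DROP (t<9-4); WM=9
i=11 t=11 v=1: → [1,15); WM=10
i=12 t=13 v=3: → [1,17); WM=10
i=13 t=14 v=5: → [1,18); WM=10
i=14 t=17 v=7: → [1,21); WM=10
i=15 t=21 v=3: → [21,25); WM=20
i=16 t=21 v=4: → [21,25); WM=20
i=17 t=22 v=4: → [21,26); WM=20
i=18 t=24 v=4: → [21,28); WM=20
i=19 t=24 v=1: → [21,28); WM=23
i=20 t=24 v=9: → [21,28); WM=23
i=21 t=25 v=3: → [21,29); WM=23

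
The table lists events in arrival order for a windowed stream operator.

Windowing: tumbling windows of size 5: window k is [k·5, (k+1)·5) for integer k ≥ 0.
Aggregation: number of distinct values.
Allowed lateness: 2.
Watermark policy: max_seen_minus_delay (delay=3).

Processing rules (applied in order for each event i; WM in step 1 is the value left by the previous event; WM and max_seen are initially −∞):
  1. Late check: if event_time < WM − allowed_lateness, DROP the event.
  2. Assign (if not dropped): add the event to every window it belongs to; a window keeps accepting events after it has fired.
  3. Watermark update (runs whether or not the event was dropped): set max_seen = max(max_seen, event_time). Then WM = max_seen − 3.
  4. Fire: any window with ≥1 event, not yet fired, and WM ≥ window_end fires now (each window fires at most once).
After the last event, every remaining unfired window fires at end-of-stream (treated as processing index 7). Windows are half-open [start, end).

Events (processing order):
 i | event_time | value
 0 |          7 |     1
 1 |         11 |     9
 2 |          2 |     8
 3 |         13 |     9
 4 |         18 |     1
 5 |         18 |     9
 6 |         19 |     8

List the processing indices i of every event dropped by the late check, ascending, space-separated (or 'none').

2

i=0 t=7 v=1: → [5,10); WM=4
i=1 t=11 v=9: → [10,15); WM=8
i=2 t=2 v=8: DROP (t<8-2); WM=8
i=3 t=13 v=9: → [10,15); WM=10; [5,10) fires=1
i=4 t=18 v=1: → [15,20); WM=15; [10,15) fires=1
i=5 t=18 v=9: → [15,20); WM=15
i=6 t=19 v=8: → [15,20); WM=16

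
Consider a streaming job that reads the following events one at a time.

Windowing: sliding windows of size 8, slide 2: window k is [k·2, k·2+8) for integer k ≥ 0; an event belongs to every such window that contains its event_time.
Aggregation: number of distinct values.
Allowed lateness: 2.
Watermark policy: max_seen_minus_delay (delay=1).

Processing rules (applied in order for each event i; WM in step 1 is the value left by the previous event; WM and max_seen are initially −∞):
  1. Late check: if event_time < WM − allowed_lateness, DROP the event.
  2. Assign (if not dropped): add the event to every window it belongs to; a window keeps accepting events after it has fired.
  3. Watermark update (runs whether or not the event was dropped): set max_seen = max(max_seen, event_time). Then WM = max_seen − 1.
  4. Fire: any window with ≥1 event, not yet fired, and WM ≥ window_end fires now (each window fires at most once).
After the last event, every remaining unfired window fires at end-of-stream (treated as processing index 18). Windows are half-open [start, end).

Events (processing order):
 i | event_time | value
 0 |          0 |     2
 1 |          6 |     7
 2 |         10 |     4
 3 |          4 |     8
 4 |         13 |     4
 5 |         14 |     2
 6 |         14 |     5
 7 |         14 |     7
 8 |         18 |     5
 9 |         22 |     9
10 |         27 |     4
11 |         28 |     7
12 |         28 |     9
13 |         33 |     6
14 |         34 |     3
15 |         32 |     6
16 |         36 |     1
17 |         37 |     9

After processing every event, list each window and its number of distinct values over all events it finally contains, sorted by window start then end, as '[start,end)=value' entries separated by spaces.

i=0 t=0 v=2: → [0,8); WM=-1
i=1 t=6 v=7: → [6,14),[4,12),[2,10),[0,8); WM=5
i=2 t=10 v=4: → [10,18),[8,16),[6,14),[4,12); WM=9; [0,8) fires=2
i=3 t=4 v=8: DROP (t<9-2); WM=9
i=4 t=13 v=4: → [12,20),[10,18),[8,16),[6,14); WM=12; [2,10) fires=1 [4,12) fires=2
i=5 t=14 v=2: → [14,22),[12,20),[10,18),[8,16); WM=13
i=6 t=14 v=5: → [14,22),[12,20),[10,18),[8,16); WM=13
i=7 t=14 v=7: → [14,22),[12,20),[10,18),[8,16); WM=13
i=8 t=18 v=5: → [18,26),[16,24),[14,22),[12,20); WM=17; [6,14) fires=2 [8,16) fires=4
i=9 t=22 v=9: → [22,30),[20,28),[18,26),[16,24); WM=21; [10,18) fires=4 [12,20) fires=4
i=10 t=27 v=4: → [26,34),[24,32),[22,30),[20,28); WM=26; [14,22) fires=3 [16,24) fires=2 [18,26) fires=2
i=11 t=28 v=7: → [28,36),[26,34),[24,32),[22,30); WM=27
i=12 t=28 v=9: → [28,36),[26,34),[24,32),[22,30); WM=27
i=13 t=33 v=6: → [32,40),[30,38),[28,36),[26,34); WM=32; [20,28) fires=2 [22,30) fires=3 [24,32) fires=3
i=14 t=34 v=3: → [34,42),[32,40),[30,38),[28,36); WM=33
i=15 t=32 v=6: → [32,40),[30,38),[28,36),[26,34); WM=33
i=16 t=36 v=1: → [36,44),[34,42),[32,40),[30,38); WM=35; [26,34) fires=4
i=17 t=37 v=9: → [36,44),[34,42),[32,40),[30,38); WM=36; [28,36) fires=4

[0,8)=2 [2,10)=1 [4,12)=2 [6,14)=2 [8,16)=4 [10,18)=4 [12,20)=4 [14,22)=3 [16,24)=2 [18,26)=2 [20,28)=2 [22,30)=3 [24,32)=3 [26,34)=4 [28,36)=4 [30,38)=4 [32,40)=4 [34,42)=3 [36,44)=2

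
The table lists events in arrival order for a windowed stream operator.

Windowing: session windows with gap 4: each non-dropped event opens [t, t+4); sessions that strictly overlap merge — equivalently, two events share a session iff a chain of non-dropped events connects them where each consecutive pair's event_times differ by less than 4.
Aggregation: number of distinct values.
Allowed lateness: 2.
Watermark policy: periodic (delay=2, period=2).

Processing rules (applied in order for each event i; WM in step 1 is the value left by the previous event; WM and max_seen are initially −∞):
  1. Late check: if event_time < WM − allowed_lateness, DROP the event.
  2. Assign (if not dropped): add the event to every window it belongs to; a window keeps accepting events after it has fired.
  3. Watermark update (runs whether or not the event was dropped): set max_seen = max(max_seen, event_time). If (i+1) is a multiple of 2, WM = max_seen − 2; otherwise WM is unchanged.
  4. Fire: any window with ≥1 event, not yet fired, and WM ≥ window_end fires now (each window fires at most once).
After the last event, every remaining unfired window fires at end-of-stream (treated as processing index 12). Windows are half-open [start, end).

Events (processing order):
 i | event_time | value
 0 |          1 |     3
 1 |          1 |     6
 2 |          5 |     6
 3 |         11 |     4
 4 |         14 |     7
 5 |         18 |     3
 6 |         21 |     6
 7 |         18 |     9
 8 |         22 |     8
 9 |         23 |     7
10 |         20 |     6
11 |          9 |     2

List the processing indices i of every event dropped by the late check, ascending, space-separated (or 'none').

i=0 t=1 v=3: → [1,5); WM=−∞
i=1 t=1 v=6: → [1,5); WM=-1
i=2 t=5 v=6: → [5,9); WM=-1
i=3 t=11 v=4: → [11,15); WM=9
i=4 t=14 v=7: → [11,18); WM=9
i=5 t=18 v=3: → [18,22); WM=16
i=6 t=21 v=6: → [18,25); WM=16
i=7 t=18 v=9: → [18,25); WM=19
i=8 t=22 v=8: → [18,26); WM=19
i=9 t=23 v=7: → [18,27); WM=21
i=10 t=20 v=6: → [18,27); WM=21
i=11 t=9 v=2: DROP (t<21-2); WM=21

11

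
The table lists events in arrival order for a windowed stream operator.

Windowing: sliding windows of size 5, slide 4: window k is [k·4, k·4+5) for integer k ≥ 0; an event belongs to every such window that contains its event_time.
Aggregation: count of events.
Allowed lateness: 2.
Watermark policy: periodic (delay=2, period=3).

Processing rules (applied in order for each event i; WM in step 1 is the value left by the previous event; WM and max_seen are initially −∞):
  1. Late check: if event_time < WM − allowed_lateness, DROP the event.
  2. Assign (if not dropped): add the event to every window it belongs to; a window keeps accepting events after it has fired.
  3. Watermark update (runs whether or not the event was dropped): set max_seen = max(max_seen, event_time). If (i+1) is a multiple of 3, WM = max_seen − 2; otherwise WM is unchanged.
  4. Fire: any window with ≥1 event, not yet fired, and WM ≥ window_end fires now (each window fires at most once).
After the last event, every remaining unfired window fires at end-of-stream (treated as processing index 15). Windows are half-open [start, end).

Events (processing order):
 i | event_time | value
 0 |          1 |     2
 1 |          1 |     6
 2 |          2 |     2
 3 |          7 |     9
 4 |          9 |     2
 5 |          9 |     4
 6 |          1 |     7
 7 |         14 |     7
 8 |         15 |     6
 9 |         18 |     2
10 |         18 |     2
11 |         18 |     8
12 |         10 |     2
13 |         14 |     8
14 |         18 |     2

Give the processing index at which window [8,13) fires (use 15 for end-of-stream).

i=0 t=1 v=2: → [0,5); WM=−∞
i=1 t=1 v=6: → [0,5); WM=−∞
i=2 t=2 v=2: → [0,5); WM=0
i=3 t=7 v=9: → [4,9); WM=0
i=4 t=9 v=2: → [8,13); WM=0
i=5 t=9 v=4: → [8,13); WM=7; [0,5) fires=3
i=6 t=1 v=7: DROP (t<7-2); WM=7
i=7 t=14 v=7: → [12,17); WM=7
i=8 t=15 v=6: → [12,17); WM=13; [4,9) fires=1 [8,13) fires=2
i=9 t=18 v=2: → [16,21); WM=13
i=10 t=18 v=2: → [16,21); WM=13
i=11 t=18 v=8: → [16,21); WM=16
i=12 t=10 v=2: DROP (t<16-2); WM=16
i=13 t=14 v=8: → [12,17); WM=16
i=14 t=18 v=2: → [16,21); WM=16

8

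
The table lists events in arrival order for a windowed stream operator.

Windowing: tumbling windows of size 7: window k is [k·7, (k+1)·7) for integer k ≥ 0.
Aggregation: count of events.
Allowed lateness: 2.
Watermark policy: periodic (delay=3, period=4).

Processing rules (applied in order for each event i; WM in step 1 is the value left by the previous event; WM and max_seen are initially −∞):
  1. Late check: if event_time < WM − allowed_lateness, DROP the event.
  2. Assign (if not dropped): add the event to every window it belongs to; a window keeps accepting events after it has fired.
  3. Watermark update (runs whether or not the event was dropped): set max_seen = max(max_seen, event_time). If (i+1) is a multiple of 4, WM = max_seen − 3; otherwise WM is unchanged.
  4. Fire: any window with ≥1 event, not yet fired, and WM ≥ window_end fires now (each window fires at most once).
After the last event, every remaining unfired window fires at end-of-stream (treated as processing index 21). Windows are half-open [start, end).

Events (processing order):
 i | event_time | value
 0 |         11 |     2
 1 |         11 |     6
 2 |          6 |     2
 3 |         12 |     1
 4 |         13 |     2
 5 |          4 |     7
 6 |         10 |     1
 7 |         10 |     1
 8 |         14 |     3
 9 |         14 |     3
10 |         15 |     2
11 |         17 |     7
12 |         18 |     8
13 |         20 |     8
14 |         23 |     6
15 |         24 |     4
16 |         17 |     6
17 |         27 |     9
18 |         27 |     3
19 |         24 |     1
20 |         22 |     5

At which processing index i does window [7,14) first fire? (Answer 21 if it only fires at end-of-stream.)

11

i=0 t=11 v=2: → [7,14); WM=−∞
i=1 t=11 v=6: → [7,14); WM=−∞
i=2 t=6 v=2: → [0,7); WM=−∞
i=3 t=12 v=1: → [7,14); WM=9; [0,7) fires=1
i=4 t=13 v=2: → [7,14); WM=9
i=5 t=4 v=7: DROP (t<9-2); WM=9
i=6 t=10 v=1: → [7,14); WM=9
i=7 t=10 v=1: → [7,14); WM=10
i=8 t=14 v=3: → [14,21); WM=10
i=9 t=14 v=3: → [14,21); WM=10
i=10 t=15 v=2: → [14,21); WM=10
i=11 t=17 v=7: → [14,21); WM=14; [7,14) fires=6
i=12 t=18 v=8: → [14,21); WM=14
i=13 t=20 v=8: → [14,21); WM=14
i=14 t=23 v=6: → [21,28); WM=14
i=15 t=24 v=4: → [21,28); WM=21; [14,21) fires=6
i=16 t=17 v=6: DROP (t<21-2); WM=21
i=17 t=27 v=9: → [21,28); WM=21
i=18 t=27 v=3: → [21,28); WM=21
i=19 t=24 v=1: → [21,28); WM=24
i=20 t=22 v=5: → [21,28); WM=24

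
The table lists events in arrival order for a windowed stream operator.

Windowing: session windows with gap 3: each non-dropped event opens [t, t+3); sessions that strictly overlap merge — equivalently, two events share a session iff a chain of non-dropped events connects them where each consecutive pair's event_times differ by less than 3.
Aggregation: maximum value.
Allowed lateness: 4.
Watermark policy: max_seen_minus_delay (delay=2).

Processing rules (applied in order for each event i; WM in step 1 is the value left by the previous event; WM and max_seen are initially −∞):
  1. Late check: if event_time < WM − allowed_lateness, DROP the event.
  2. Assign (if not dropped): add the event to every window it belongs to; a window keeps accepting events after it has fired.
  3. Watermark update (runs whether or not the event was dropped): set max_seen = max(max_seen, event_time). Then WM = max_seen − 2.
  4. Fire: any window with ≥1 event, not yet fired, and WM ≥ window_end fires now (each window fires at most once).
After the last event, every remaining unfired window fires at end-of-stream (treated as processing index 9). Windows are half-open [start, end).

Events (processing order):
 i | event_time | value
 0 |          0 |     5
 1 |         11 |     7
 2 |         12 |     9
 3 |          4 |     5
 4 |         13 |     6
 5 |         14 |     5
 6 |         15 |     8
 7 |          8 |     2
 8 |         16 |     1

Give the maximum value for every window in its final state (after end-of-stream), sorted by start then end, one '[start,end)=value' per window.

[0,3)=5 [11,19)=9

i=0 t=0 v=5: → [0,3); WM=-2
i=1 t=11 v=7: → [11,14); WM=9
i=2 t=12 v=9: → [11,15); WM=10
i=3 t=4 v=5: DROP (t<10-4); WM=10
i=4 t=13 v=6: → [11,16); WM=11
i=5 t=14 v=5: → [11,17); WM=12
i=6 t=15 v=8: → [11,18); WM=13
i=7 t=8 v=2: DROP (t<13-4); WM=13
i=8 t=16 v=1: → [11,19); WM=14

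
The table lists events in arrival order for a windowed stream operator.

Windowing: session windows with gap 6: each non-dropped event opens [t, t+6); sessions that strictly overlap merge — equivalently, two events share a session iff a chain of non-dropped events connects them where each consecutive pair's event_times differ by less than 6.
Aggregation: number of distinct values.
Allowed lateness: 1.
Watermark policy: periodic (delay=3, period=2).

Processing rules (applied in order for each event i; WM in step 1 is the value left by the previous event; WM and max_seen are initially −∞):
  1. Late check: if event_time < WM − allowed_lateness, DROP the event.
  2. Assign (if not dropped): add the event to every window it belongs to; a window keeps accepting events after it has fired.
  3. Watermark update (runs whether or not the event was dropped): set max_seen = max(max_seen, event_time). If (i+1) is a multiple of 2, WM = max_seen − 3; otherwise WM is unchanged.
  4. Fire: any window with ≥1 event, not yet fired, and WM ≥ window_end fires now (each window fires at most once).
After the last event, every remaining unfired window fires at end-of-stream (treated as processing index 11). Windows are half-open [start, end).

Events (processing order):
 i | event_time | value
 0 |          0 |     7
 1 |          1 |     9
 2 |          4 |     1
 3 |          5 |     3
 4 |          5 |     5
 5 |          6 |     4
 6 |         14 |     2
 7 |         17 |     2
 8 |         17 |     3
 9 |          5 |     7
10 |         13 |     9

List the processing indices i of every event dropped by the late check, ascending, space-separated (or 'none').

i=0 t=0 v=7: → [0,6); WM=−∞
i=1 t=1 v=9: → [0,7); WM=-2
i=2 t=4 v=1: → [0,10); WM=-2
i=3 t=5 v=3: → [0,11); WM=2
i=4 t=5 v=5: → [0,11); WM=2
i=5 t=6 v=4: → [0,12); WM=3
i=6 t=14 v=2: → [14,20); WM=3
i=7 t=17 v=2: → [14,23); WM=14
i=8 t=17 v=3: → [14,23); WM=14
i=9 t=5 v=7: DROP (t<14-1); WM=14
i=10 t=13 v=9: → [13,23); WM=14

9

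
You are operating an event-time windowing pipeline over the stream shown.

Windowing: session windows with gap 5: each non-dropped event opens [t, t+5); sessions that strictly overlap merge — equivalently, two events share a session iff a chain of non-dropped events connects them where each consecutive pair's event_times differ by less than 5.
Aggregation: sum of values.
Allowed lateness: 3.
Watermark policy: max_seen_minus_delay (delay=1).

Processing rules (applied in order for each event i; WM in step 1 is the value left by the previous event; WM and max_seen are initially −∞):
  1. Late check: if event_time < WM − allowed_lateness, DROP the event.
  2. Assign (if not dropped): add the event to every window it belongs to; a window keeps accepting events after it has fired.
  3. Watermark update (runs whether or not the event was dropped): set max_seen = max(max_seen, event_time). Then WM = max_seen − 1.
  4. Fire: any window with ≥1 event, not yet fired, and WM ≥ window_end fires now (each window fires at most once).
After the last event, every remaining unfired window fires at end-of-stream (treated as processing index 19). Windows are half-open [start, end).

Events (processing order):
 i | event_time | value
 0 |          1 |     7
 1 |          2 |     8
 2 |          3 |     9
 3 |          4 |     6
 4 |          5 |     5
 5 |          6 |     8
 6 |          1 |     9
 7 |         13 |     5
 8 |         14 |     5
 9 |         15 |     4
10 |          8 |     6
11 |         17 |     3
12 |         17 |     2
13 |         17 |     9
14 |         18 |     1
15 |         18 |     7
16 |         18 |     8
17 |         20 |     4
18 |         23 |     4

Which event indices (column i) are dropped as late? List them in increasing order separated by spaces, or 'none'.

6 10

i=0 t=1 v=7: → [1,6); WM=0
i=1 t=2 v=8: → [1,7); WM=1
i=2 t=3 v=9: → [1,8); WM=2
i=3 t=4 v=6: → [1,9); WM=3
i=4 t=5 v=5: → [1,10); WM=4
i=5 t=6 v=8: → [1,11); WM=5
i=6 t=1 v=9: DROP (t<5-3); WM=5
i=7 t=13 v=5: → [13,18); WM=12
i=8 t=14 v=5: → [13,19); WM=13
i=9 t=15 v=4: → [13,20); WM=14
i=10 t=8 v=6: DROP (t<14-3); WM=14
i=11 t=17 v=3: → [13,22); WM=16
i=12 t=17 v=2: → [13,22); WM=16
i=13 t=17 v=9: → [13,22); WM=16
i=14 t=18 v=1: → [13,23); WM=17
i=15 t=18 v=7: → [13,23); WM=17
i=16 t=18 v=8: → [13,23); WM=17
i=17 t=20 v=4: → [13,25); WM=19
i=18 t=23 v=4: → [13,28); WM=22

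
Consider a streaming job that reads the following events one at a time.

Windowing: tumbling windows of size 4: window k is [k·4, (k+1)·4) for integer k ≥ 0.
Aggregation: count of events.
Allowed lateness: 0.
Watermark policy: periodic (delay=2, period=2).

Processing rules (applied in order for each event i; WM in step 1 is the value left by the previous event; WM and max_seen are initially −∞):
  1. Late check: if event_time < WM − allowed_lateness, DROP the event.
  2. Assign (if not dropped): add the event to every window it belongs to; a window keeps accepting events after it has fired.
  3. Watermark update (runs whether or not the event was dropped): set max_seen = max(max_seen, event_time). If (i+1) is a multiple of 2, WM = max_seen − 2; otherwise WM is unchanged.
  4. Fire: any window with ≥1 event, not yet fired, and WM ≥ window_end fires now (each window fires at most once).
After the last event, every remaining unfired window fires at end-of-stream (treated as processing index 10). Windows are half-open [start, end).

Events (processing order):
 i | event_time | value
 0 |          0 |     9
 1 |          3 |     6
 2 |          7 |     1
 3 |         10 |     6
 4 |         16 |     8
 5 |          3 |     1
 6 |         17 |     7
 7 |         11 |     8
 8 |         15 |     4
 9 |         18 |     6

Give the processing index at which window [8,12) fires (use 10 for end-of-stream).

5

i=0 t=0 v=9: → [0,4); WM=−∞
i=1 t=3 v=6: → [0,4); WM=1
i=2 t=7 v=1: → [4,8); WM=1
i=3 t=10 v=6: → [8,12); WM=8; [0,4) fires=2 [4,8) fires=1
i=4 t=16 v=8: → [16,20); WM=8
i=5 t=3 v=1: DROP (t<8-0); WM=14; [8,12) fires=1
i=6 t=17 v=7: → [16,20); WM=14
i=7 t=11 v=8: DROP (t<14-0); WM=15
i=8 t=15 v=4: → [12,16); WM=15
i=9 t=18 v=6: → [16,20); WM=16; [12,16) fires=1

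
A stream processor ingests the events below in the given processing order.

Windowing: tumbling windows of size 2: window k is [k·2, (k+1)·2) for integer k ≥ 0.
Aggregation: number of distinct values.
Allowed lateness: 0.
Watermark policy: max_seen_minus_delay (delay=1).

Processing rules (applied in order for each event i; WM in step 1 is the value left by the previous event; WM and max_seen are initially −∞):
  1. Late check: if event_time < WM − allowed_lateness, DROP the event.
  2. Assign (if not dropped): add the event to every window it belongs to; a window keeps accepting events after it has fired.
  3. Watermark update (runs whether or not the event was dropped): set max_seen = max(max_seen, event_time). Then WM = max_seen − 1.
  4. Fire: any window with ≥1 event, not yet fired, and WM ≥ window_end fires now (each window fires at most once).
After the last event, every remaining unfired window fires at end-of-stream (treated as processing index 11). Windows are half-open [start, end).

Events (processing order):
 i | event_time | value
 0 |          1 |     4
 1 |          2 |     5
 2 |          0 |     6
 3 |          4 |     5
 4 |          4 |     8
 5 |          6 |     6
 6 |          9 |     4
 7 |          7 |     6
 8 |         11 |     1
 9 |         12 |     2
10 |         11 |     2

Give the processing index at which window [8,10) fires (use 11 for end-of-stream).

8

i=0 t=1 v=4: → [0,2); WM=0
i=1 t=2 v=5: → [2,4); WM=1
i=2 t=0 v=6: DROP (t<1-0); WM=1
i=3 t=4 v=5: → [4,6); WM=3; [0,2) fires=1
i=4 t=4 v=8: → [4,6); WM=3
i=5 t=6 v=6: → [6,8); WM=5; [2,4) fires=1
i=6 t=9 v=4: → [8,10); WM=8; [4,6) fires=2 [6,8) fires=1
i=7 t=7 v=6: DROP (t<8-0); WM=8
i=8 t=11 v=1: → [10,12); WM=10; [8,10) fires=1
i=9 t=12 v=2: → [12,14); WM=11
i=10 t=11 v=2: → [10,12); WM=11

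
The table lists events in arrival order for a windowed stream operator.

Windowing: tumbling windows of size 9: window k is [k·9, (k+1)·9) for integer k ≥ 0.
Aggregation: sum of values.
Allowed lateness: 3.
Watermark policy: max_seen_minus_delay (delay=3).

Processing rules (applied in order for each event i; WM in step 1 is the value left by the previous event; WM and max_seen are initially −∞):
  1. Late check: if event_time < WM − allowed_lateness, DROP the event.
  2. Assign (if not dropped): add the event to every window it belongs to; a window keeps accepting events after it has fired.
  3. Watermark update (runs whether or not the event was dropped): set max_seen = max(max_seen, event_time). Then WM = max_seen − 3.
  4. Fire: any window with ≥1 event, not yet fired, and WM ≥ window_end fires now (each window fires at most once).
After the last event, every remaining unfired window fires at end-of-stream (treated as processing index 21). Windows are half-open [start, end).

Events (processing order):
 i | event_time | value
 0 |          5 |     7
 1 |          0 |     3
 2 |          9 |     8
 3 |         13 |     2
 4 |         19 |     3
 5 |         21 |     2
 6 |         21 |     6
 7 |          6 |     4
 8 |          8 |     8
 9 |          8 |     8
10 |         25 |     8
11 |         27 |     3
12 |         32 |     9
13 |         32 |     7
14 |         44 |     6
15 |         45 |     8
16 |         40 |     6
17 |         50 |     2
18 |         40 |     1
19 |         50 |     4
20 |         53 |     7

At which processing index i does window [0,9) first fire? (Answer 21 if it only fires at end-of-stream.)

3

i=0 t=5 v=7: → [0,9); WM=2
i=1 t=0 v=3: → [0,9); WM=2
i=2 t=9 v=8: → [9,18); WM=6
i=3 t=13 v=2: → [9,18); WM=10; [0,9) fires=10
i=4 t=19 v=3: → [18,27); WM=16
i=5 t=21 v=2: → [18,27); WM=18; [9,18) fires=10
i=6 t=21 v=6: → [18,27); WM=18
i=7 t=6 v=4: DROP (t<18-3); WM=18
i=8 t=8 v=8: DROP (t<18-3); WM=18
i=9 t=8 v=8: DROP (t<18-3); WM=18
i=10 t=25 v=8: → [18,27); WM=22
i=11 t=27 v=3: → [27,36); WM=24
i=12 t=32 v=9: → [27,36); WM=29; [18,27) fires=19
i=13 t=32 v=7: → [27,36); WM=29
i=14 t=44 v=6: → [36,45); WM=41; [27,36) fires=19
i=15 t=45 v=8: → [45,54); WM=42
i=16 t=40 v=6: → [36,45); WM=42
i=17 t=50 v=2: → [45,54); WM=47; [36,45) fires=12
i=18 t=40 v=1: DROP (t<47-3); WM=47
i=19 t=50 v=4: → [45,54); WM=47
i=20 t=53 v=7: → [45,54); WM=50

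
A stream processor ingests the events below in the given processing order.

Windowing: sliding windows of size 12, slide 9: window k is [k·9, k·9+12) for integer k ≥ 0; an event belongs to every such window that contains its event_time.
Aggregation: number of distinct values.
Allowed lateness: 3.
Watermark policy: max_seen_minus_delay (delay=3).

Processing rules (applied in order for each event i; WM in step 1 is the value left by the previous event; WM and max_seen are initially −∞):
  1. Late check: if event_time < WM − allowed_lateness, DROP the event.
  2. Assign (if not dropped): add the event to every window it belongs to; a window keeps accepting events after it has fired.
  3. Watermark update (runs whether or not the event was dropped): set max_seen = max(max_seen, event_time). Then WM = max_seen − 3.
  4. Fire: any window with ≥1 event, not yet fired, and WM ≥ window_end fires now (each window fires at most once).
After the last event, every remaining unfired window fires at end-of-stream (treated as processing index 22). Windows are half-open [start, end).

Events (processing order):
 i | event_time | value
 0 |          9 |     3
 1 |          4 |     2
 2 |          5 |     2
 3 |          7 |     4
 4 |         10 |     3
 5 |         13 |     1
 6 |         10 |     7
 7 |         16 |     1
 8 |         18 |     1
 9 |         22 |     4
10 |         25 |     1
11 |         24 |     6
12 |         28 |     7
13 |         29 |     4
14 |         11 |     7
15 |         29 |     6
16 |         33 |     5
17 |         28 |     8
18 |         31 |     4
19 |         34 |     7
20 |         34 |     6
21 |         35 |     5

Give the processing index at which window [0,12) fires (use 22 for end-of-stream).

i=0 t=9 v=3: → [9,21),[0,12); WM=6
i=1 t=4 v=2: → [0,12); WM=6
i=2 t=5 v=2: → [0,12); WM=6
i=3 t=7 v=4: → [0,12); WM=6
i=4 t=10 v=3: → [9,21),[0,12); WM=7
i=5 t=13 v=1: → [9,21); WM=10
i=6 t=10 v=7: → [9,21),[0,12); WM=10
i=7 t=16 v=1: → [9,21); WM=13; [0,12) fires=4
i=8 t=18 v=1: → [18,30),[9,21); WM=15
i=9 t=22 v=4: → [18,30); WM=19
i=10 t=25 v=1: → [18,30); WM=22; [9,21) fires=3
i=11 t=24 v=6: → [18,30); WM=22
i=12 t=28 v=7: → [27,39),[18,30); WM=25
i=13 t=29 v=4: → [27,39),[18,30); WM=26
i=14 t=11 v=7: DROP (t<26-3); WM=26
i=15 t=29 v=6: → [27,39),[18,30); WM=26
i=16 t=33 v=5: → [27,39); WM=30; [18,30) fires=4
i=17 t=28 v=8: → [27,39),[18,30); WM=30
i=18 t=31 v=4: → [27,39); WM=30
i=19 t=34 v=7: → [27,39); WM=31
i=20 t=34 v=6: → [27,39); WM=31
i=21 t=35 v=5: → [27,39); WM=32

7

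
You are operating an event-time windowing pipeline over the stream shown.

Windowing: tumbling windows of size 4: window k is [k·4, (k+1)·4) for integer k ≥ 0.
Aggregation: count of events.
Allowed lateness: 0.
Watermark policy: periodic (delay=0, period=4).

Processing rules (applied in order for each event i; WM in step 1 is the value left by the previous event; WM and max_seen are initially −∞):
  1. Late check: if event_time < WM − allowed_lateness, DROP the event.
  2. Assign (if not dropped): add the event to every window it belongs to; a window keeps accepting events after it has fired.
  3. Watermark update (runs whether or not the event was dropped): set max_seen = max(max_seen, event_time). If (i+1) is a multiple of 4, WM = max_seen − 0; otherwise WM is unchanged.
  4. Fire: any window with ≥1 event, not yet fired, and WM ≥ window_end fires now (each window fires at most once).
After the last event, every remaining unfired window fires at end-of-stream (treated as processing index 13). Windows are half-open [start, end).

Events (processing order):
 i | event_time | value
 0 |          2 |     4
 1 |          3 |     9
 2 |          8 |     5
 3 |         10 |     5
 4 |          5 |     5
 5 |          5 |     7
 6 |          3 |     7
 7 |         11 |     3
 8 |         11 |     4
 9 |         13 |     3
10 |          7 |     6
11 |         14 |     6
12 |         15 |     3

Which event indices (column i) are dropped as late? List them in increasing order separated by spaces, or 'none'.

4 5 6 10

i=0 t=2 v=4: → [0,4); WM=−∞
i=1 t=3 v=9: → [0,4); WM=−∞
i=2 t=8 v=5: → [8,12); WM=−∞
i=3 t=10 v=5: → [8,12); WM=10; [0,4) fires=2
i=4 t=5 v=5: DROP (t<10-0); WM=10
i=5 t=5 v=7: DROP (t<10-0); WM=10
i=6 t=3 v=7: DROP (t<10-0); WM=10
i=7 t=11 v=3: → [8,12); WM=11
i=8 t=11 v=4: → [8,12); WM=11
i=9 t=13 v=3: → [12,16); WM=11
i=10 t=7 v=6: DROP (t<11-0); WM=11
i=11 t=14 v=6: → [12,16); WM=14; [8,12) fires=4
i=12 t=15 v=3: → [12,16); WM=14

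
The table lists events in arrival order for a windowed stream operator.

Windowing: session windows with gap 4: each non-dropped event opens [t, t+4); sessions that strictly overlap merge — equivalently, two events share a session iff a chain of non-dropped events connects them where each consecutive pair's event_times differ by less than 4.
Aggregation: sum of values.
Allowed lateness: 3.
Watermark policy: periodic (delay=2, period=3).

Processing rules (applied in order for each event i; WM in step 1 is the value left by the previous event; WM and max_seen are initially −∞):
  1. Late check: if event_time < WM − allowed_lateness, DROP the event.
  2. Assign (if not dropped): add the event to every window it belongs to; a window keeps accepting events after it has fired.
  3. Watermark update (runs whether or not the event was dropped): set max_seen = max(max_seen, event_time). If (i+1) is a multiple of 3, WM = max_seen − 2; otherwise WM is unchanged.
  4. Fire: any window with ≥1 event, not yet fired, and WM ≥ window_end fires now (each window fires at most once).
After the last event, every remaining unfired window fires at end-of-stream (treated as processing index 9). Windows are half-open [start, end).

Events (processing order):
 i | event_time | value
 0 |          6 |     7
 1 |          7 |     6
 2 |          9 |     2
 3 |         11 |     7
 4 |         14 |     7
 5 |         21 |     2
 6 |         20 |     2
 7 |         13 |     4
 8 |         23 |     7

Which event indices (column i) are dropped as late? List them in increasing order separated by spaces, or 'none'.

7

i=0 t=6 v=7: → [6,10); WM=−∞
i=1 t=7 v=6: → [6,11); WM=−∞
i=2 t=9 v=2: → [6,13); WM=7
i=3 t=11 v=7: → [6,15); WM=7
i=4 t=14 v=7: → [6,18); WM=7
i=5 t=21 v=2: → [21,25); WM=19
i=6 t=20 v=2: → [20,25); WM=19
i=7 t=13 v=4: DROP (t<19-3); WM=19
i=8 t=23 v=7: → [20,27); WM=21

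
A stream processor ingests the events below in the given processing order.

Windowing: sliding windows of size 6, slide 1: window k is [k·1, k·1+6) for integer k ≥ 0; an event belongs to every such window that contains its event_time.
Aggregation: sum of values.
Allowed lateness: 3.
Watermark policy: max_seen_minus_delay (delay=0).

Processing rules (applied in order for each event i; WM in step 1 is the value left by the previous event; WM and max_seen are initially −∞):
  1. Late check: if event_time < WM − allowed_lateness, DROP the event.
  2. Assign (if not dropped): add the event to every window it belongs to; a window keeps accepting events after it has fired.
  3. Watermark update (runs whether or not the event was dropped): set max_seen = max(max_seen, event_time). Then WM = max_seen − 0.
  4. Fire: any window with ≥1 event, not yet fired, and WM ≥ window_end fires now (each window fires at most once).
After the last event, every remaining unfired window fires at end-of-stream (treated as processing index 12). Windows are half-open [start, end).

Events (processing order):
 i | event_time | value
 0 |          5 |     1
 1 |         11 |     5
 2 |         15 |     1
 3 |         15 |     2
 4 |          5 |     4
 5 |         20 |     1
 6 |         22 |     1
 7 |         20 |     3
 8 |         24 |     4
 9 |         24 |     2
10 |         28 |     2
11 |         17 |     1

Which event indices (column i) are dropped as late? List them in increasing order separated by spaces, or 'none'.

4 11

i=0 t=5 v=1: → [5,11),[4,10),[3,9),[2,8),[1,7),[0,6); WM=5
i=1 t=11 v=5: → [11,17),[10,16),[9,15),[8,14),[7,13),[6,12); WM=11; [0,6) fires=1 [1,7) fires=1 [2,8) fires=1 [3,9) fires=1 [4,10) fires=1 [5,11) fires=1
i=2 t=15 v=1: → [15,21),[14,20),[13,19),[12,18),[11,17),[10,16); WM=15; [6,12) fires=5 [7,13) fires=5 [8,14) fires=5 [9,15) fires=5
i=3 t=15 v=2: → [15,21),[14,20),[13,19),[12,18),[11,17),[10,16); WM=15
i=4 t=5 v=4: DROP (t<15-3); WM=15
i=5 t=20 v=1: → [20,26),[19,25),[18,24),[17,23),[16,22),[15,21); WM=20; [10,16) fires=8 [11,17) fires=8 [12,18) fires=3 [13,19) fires=3 [14,20) fires=3
i=6 t=22 v=1: → [22,28),[21,27),[20,26),[19,25),[18,24),[17,23); WM=22; [15,21) fires=4 [16,22) fires=1
i=7 t=20 v=3: → [20,26),[19,25),[18,24),[17,23),[16,22),[15,21); WM=22
i=8 t=24 v=4: → [24,30),[23,29),[22,28),[21,27),[20,26),[19,25); WM=24; [17,23) fires=5 [18,24) fires=5
i=9 t=24 v=2: → [24,30),[23,29),[22,28),[21,27),[20,26),[19,25); WM=24
i=10 t=28 v=2: → [28,34),[27,33),[26,32),[25,31),[24,30),[23,29); WM=28; [19,25) fires=11 [20,26) fires=11 [21,27) fires=7 [22,28) fires=7
i=11 t=17 v=1: DROP (t<28-3); WM=28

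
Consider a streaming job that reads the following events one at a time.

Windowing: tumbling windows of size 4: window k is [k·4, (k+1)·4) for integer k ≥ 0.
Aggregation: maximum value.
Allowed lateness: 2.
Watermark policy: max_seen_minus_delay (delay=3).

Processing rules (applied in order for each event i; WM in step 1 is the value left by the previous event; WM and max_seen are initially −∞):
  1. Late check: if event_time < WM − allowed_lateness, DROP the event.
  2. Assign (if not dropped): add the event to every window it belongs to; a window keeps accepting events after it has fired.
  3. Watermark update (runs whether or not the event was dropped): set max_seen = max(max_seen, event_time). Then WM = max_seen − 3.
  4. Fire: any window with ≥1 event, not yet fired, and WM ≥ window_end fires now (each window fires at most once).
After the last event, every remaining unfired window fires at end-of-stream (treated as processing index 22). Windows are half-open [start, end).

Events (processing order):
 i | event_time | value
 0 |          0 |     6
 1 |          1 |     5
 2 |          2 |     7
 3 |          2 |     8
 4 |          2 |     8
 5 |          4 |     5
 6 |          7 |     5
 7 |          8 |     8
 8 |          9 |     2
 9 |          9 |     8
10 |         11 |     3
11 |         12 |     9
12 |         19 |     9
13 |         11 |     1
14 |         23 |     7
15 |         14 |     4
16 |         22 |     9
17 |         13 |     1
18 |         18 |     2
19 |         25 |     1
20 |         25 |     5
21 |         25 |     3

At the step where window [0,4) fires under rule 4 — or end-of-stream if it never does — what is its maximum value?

8

i=0 t=0 v=6: → [0,4); WM=-3
i=1 t=1 v=5: → [0,4); WM=-2
i=2 t=2 v=7: → [0,4); WM=-1
i=3 t=2 v=8: → [0,4); WM=-1
i=4 t=2 v=8: → [0,4); WM=-1
i=5 t=4 v=5: → [4,8); WM=1
i=6 t=7 v=5: → [4,8); WM=4; [0,4) fires=8
i=7 t=8 v=8: → [8,12); WM=5
i=8 t=9 v=2: → [8,12); WM=6
i=9 t=9 v=8: → [8,12); WM=6
i=10 t=11 v=3: → [8,12); WM=8; [4,8) fires=5
i=11 t=12 v=9: → [12,16); WM=9
i=12 t=19 v=9: → [16,20); WM=16; [8,12) fires=8 [12,16) fires=9
i=13 t=11 v=1: DROP (t<16-2); WM=16
i=14 t=23 v=7: → [20,24); WM=20; [16,20) fires=9
i=15 t=14 v=4: DROP (t<20-2); WM=20
i=16 t=22 v=9: → [20,24); WM=20
i=17 t=13 v=1: DROP (t<20-2); WM=20
i=18 t=18 v=2: → [16,20); WM=20
i=19 t=25 v=1: → [24,28); WM=22
i=20 t=25 v=5: → [24,28); WM=22
i=21 t=25 v=3: → [24,28); WM=22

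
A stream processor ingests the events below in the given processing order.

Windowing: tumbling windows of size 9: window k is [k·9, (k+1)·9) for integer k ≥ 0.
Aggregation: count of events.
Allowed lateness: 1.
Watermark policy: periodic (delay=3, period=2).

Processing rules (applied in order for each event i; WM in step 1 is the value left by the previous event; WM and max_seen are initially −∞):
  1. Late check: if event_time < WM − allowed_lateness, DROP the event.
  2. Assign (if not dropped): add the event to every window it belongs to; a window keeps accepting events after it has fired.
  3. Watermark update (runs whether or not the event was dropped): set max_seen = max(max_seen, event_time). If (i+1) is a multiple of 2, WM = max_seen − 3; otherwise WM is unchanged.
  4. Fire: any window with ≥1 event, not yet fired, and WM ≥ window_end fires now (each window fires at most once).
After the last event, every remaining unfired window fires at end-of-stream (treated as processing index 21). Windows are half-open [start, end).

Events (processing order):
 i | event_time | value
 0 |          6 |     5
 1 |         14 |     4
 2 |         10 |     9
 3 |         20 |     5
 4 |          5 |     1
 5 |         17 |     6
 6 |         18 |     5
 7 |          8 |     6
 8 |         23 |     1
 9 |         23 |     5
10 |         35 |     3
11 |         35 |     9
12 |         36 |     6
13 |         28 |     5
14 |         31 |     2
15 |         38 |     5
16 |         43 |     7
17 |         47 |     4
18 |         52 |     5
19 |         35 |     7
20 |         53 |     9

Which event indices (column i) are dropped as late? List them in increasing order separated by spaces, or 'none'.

4 7 13 14 19

i=0 t=6 v=5: → [0,9); WM=−∞
i=1 t=14 v=4: → [9,18); WM=11; [0,9) fires=1
i=2 t=10 v=9: → [9,18); WM=11
i=3 t=20 v=5: → [18,27); WM=17
i=4 t=5 v=1: DROP (t<17-1); WM=17
i=5 t=17 v=6: → [9,18); WM=17
i=6 t=18 v=5: → [18,27); WM=17
i=7 t=8 v=6: DROP (t<17-1); WM=17
i=8 t=23 v=1: → [18,27); WM=17
i=9 t=23 v=5: → [18,27); WM=20; [9,18) fires=3
i=10 t=35 v=3: → [27,36); WM=20
i=11 t=35 v=9: → [27,36); WM=32; [18,27) fires=4
i=12 t=36 v=6: → [36,45); WM=32
i=13 t=28 v=5: DROP (t<32-1); WM=33
i=14 t=31 v=2: DROP (t<33-1); WM=33
i=15 t=38 v=5: → [36,45); WM=35
i=16 t=43 v=7: → [36,45); WM=35
i=17 t=47 v=4: → [45,54); WM=44; [27,36) fires=2
i=18 t=52 v=5: → [45,54); WM=44
i=19 t=35 v=7: DROP (t<44-1); WM=49; [36,45) fires=3
i=20 t=53 v=9: → [45,54); WM=49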